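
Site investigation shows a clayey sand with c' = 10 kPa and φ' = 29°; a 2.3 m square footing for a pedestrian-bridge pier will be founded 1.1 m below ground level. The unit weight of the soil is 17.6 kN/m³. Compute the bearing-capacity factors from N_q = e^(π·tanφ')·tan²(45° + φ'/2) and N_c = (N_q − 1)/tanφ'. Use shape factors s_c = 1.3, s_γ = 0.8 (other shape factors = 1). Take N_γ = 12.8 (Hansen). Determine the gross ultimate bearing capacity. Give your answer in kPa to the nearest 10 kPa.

q_ult ≈ 890 kPa

tan29° = 0.5543, so N_q = e^(π×0.5543)·tan²(59.5°) = 5.705 × 2.882 = 16.44.
N_c = (16.44 − 1)/tan29° = 27.86.
Effective surcharge at the founding depth q = γ·D_f = 17.6 × 1.1 = 19.36 kPa.
q_ult = c·N_c·s_c + q·N_q + 0.5·γ·B·N_γ·s_γ
     = 10 × 27.86 × 1.3 + 19.36 × 16.443 + 0.5 × 17.6 × 2.3 × 12.8 × 0.8
     = 362.19 + 318.34 + 207.26 = 887.79 kPa.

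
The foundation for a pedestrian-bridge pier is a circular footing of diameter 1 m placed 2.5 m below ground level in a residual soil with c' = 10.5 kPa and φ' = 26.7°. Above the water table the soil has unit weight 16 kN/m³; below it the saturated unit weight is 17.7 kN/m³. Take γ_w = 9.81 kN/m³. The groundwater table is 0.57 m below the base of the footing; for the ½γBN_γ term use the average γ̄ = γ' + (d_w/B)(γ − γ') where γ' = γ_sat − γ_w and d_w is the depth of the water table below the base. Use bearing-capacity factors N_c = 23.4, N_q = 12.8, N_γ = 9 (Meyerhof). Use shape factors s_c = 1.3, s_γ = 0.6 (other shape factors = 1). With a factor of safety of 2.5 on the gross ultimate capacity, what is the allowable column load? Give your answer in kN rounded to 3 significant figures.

P_all ≈ 272 kN

q = γ·D_f = 16 × 2.5 = 40 kPa.
γ' = 7.89 kN/m³; averaging over the depth B below the base, γ̄ = γ' + (d_w/B)(γ − γ') = 12.513 kN/m³.
c·N_c·s_c = 10.5 × 23.4 × 1.3 = 319.41 kPa
q·N_q = 40 × 12.8 = 512 kPa
0.5·γ·B·N_γ·s_γ = 0.5 × 12.513 × 1 × 9 × 0.6 = 33.784 kPa
q_ult = 319.41 + 512 + 33.784 = 865.19 kPa.
Gross allowable pressure q_all = 865.19 / 2.5 = 346.08 kPa.
Footing area = 0.7854 m², so allowable column load = 346.08 × 0.7854 = 271.81 kN.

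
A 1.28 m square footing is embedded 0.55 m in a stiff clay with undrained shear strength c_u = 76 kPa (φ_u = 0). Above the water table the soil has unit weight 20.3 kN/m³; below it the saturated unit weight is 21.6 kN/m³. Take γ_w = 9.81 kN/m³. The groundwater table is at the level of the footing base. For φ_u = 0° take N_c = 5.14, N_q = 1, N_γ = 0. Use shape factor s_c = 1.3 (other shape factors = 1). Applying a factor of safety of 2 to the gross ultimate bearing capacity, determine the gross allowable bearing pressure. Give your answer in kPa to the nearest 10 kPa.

q = γ·D_f = 20.3 × 0.55 = 11.165 kPa.
c·N_c·s_c = 76 × 5.14 × 1.3 = 507.83 kPa
q·N_q = 11.165 × 1 = 11.165 kPa
q_ult = 507.83 + 11.165 = 519 kPa.
q_all = q_ult / FS = 519 / 2 = 259.5 kPa.

q_all ≈ 260 kPa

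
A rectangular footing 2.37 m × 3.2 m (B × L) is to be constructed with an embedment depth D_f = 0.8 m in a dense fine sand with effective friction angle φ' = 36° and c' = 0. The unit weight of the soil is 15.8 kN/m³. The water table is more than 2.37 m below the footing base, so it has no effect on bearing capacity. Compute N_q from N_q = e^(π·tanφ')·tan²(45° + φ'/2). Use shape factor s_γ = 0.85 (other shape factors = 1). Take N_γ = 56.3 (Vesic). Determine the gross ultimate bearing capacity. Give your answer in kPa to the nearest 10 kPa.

q_ult ≈ 1370 kPa

tan36° = 0.7265, so N_q = e^(π×0.7265)·tan²(63°) = 9.801 × 3.852 = 37.75.
Effective surcharge at the founding depth q = γ·D_f = 15.8 × 0.8 = 12.64 kPa.
q_ult = q·N_q + 0.5·γ·B·N_γ·s_γ
     = 12.64 × 37.752 + 0.5 × 15.8 × 2.37 × 56.3 × 0.85
     = 477.19 + 895.99 = 1373.2 kPa.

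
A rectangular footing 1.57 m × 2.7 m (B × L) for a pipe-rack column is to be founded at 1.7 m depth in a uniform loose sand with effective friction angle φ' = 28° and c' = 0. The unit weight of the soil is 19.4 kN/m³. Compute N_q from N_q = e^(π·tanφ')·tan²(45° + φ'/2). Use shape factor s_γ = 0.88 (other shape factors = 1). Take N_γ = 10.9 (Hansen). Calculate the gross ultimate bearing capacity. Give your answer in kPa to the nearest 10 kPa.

q_ult ≈ 630 kPa

tan28° = 0.5317, so N_q = e^(π×0.5317)·tan²(59°) = 5.314 × 2.77 = 14.72.
Effective surcharge at the founding depth q = γ·D_f = 19.4 × 1.7 = 32.98 kPa.
q_ult = q·N_q + 0.5·γ·B·N_γ·s_γ
     = 32.98 × 14.72 + 0.5 × 19.4 × 1.57 × 10.9 × 0.88
     = 485.46 + 146.08 = 631.54 kPa.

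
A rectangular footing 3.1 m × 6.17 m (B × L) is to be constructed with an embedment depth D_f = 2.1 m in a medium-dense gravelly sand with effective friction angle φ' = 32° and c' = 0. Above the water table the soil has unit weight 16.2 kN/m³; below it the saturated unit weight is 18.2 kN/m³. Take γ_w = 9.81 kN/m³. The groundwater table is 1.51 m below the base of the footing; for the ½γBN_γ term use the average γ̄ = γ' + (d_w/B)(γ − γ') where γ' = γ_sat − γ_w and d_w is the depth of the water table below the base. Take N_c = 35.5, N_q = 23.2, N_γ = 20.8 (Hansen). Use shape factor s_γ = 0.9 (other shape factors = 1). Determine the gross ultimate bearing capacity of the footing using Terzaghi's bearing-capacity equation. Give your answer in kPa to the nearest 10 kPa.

q_ult ≈ 1140 kPa

Overburden at base level: q = 16.2 × 2.1 = 34.02 kPa.
The water table is 1.51 m below the base (< B = 3.1 m), so the ½γBN_γ term uses γ̄ = γ' + (d_w/B)(γ − γ') = 8.39 + (1.51/3.1)(16.2 − 8.39) = 12.194 kN/m³.
Surcharge term q·N_q = 34.02 × 23.2 = 789.26 kPa; self-weight term 0.5·γ·B·N_γ·s_γ = 0.5 × 12.194 × 3.1 × 20.8 × 0.9 = 353.83 kPa.
q_ult = 789.26 + 353.83 = 1143.1 kPa.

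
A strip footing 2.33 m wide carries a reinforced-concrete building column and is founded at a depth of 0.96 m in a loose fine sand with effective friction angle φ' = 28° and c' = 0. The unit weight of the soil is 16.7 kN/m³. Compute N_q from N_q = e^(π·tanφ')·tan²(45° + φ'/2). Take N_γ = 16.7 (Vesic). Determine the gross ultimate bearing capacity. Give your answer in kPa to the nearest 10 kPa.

tan28° = 0.5317, so N_q = e^(π×0.5317)·tan²(59°) = 5.314 × 2.77 = 14.72.
q = γ·D_f = 16.7 × 0.96 = 16.032 kPa.
q·N_q = 16.032 × 14.72 = 235.99 kPa
0.5·γ·B·N_γ = 0.5 × 16.7 × 2.33 × 16.7 = 324.91 kPa
q_ult = 235.99 + 324.91 = 560.9 kPa.

q_ult ≈ 560 kPa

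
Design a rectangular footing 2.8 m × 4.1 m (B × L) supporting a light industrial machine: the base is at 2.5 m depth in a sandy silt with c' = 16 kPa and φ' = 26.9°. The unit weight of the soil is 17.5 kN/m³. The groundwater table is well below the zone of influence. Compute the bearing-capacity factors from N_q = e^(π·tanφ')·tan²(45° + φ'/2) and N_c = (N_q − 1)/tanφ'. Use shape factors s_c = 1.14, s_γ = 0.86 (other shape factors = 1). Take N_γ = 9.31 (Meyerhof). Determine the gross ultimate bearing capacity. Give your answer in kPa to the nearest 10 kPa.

tan26.9° = 0.5073, so N_q = e^(π×0.5073)·tan²(58.45°) = 4.923 × 2.653 = 13.06.
N_c = (13.06 − 1)/tan26.9° = 23.77.
Overburden at base level: q = 17.5 × 2.5 = 43.75 kPa.
Cohesion term c·N_c·s_c = 16 × 23.766 × 1.14 = 433.49 kPa; surcharge term q·N_q = 43.75 × 13.057 = 571.25 kPa; self-weight term 0.5·γ·B·N_γ·s_γ = 0.5 × 17.5 × 2.8 × 9.31 × 0.86 = 196.16 kPa.
q_ult = 433.49 + 571.25 + 196.16 = 1200.9 kPa.

q_ult ≈ 1200 kPa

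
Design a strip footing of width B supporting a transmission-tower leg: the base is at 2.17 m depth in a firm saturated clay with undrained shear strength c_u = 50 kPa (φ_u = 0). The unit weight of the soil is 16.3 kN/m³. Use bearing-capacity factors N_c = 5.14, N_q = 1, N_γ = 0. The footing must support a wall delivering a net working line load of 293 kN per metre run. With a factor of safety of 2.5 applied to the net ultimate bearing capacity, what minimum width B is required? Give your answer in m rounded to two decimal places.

B = 2.85 m

Overburden at base level: q = 16.3 × 2.17 = 35.371 kPa.
Cohesion term c·N_c = 50 × 5.14 = 257 kPa; surcharge term q·N_q = 35.371 × 1 = 35.371 kPa.
q_ult = 257 + 35.371 = 292.37 kPa.
For φ = 0 the ½γBN_γ term vanishes, so q_ult is independent of B. q_net = 292.37 − 35.371 = 257 kPa; q_all(net) = 257/2.5 = 102.8 kPa.
Required width B = w / q_all(net) = 293 / 102.8 = 2.85 m.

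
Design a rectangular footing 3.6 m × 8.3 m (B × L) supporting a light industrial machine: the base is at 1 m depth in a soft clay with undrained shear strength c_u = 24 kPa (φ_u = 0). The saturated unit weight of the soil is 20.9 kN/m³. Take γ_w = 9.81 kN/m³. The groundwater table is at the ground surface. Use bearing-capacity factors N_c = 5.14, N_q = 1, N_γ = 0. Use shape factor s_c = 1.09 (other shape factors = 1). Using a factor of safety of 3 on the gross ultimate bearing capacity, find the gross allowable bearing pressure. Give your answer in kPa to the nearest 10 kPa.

q_all ≈ 50 kPa

Water table at ground surface, so effective unit weight γ' = 20.9 − 9.81 = 11.09 kN/m³ is used throughout; overburden q = 11.09 × 1 = 11.09 kPa.
Cohesion term c·N_c·s_c = 24 × 5.14 × 1.09 = 134.46 kPa; surcharge term q·N_q = 11.09 × 1 = 11.09 kPa.
q_ult = 134.46 + 11.09 = 145.55 kPa.
q_all = 145.55 / 3 = 48.517 kPa.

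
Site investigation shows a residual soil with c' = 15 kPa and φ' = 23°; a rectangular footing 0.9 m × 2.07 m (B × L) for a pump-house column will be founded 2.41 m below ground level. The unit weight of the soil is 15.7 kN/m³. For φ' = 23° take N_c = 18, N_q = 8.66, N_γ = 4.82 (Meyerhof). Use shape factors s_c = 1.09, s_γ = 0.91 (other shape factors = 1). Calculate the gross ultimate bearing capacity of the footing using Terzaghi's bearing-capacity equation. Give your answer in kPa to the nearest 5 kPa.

q_ult ≈ 655 kPa

q = γ·D_f = 15.7 × 2.41 = 37.837 kPa.
c·N_c·s_c = 15 × 18 × 1.09 = 294.3 kPa
q·N_q = 37.837 × 8.66 = 327.67 kPa
0.5·γ·B·N_γ·s_γ = 0.5 × 15.7 × 0.9 × 4.82 × 0.91 = 30.989 kPa
q_ult = 294.3 + 327.67 + 30.989 = 652.96 kPa.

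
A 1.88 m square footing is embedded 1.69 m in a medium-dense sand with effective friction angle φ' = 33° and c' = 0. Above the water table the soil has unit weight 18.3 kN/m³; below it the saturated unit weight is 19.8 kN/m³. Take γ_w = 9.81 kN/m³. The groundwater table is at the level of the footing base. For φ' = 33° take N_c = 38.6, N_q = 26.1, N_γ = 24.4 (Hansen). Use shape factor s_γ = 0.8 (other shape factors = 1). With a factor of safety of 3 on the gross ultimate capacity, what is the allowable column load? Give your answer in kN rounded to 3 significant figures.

Effective surcharge at the founding depth q = γ·D_f = 18.3 × 1.69 = 30.927 kPa.
The water table coincides with the base, so in the self-weight term γ → γ' = 9.99 kN/m³.
q_ult = q·N_q + 0.5·γ·B·N_γ·s_γ
     = 30.927 × 26.1 + 0.5 × 9.99 × 1.88 × 24.4 × 0.8
     = 807.19 + 183.3 = 990.5 kPa.
Gross allowable pressure q_all = 990.5 / 3 = 330.17 kPa.
Footing area = 3.5344 m², so allowable column load = 330.17 × 3.5344 = 1166.9 kN.

P_all ≈ 1170 kN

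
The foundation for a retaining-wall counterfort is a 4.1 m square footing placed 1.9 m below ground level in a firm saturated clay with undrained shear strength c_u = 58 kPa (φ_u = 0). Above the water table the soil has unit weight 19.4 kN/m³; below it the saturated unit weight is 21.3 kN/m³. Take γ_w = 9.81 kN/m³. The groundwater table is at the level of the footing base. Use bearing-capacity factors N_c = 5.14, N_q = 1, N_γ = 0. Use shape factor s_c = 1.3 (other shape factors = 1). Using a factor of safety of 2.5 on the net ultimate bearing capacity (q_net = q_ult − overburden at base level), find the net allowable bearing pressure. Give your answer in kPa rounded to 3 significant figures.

Overburden at base level: q = 19.4 × 1.9 = 36.86 kPa.
Cohesion term c·N_c·s_c = 58 × 5.14 × 1.3 = 387.56 kPa; surcharge term q·N_q = 36.86 × 1 = 36.86 kPa.
q_ult = 387.56 + 36.86 = 424.42 kPa.
q_net = 424.42 − 36.86 = 387.56 kPa.
q_all(net) = 387.56 / 2.5 = 155.02 kPa.

q_all(net) ≈ 155 kPa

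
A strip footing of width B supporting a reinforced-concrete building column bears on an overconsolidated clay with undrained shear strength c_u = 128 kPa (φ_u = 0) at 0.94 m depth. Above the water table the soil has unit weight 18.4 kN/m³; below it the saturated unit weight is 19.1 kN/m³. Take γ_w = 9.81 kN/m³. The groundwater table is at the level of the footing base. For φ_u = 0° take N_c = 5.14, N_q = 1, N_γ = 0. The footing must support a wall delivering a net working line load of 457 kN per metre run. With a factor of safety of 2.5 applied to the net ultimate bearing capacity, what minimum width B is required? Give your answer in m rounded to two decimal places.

B = 1.74 m

Effective surcharge at the founding depth q = γ·D_f = 18.4 × 0.94 = 17.296 kPa.
q_ult = c·N_c + q·N_q
     = 128 × 5.14 + 17.296 × 1
     = 657.92 + 17.296 = 675.22 kPa.
For φ = 0 the ½γBN_γ term vanishes, so q_ult is independent of B. q_net = 675.22 − 17.296 = 657.92 kPa; q_all(net) = 657.92/2.5 = 263.17 kPa.
Required width B = w / q_all(net) = 457 / 263.17 = 1.737 m.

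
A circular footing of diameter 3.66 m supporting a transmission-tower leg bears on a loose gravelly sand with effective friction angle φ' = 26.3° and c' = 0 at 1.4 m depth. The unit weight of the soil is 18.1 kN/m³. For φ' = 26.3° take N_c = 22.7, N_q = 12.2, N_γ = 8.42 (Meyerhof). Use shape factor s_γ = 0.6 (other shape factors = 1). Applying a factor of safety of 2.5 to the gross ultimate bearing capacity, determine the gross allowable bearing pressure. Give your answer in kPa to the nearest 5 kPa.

q_all ≈ 190 kPa

Effective surcharge at the founding depth q = γ·D_f = 18.1 × 1.4 = 25.34 kPa.
q_ult = q·N_q + 0.5·γ·B·N_γ·s_γ
     = 25.34 × 12.2 + 0.5 × 18.1 × 3.66 × 8.42 × 0.6
     = 309.15 + 167.34 = 476.49 kPa.
q_all = q_ult / FS = 476.49 / 2.5 = 190.59 kPa.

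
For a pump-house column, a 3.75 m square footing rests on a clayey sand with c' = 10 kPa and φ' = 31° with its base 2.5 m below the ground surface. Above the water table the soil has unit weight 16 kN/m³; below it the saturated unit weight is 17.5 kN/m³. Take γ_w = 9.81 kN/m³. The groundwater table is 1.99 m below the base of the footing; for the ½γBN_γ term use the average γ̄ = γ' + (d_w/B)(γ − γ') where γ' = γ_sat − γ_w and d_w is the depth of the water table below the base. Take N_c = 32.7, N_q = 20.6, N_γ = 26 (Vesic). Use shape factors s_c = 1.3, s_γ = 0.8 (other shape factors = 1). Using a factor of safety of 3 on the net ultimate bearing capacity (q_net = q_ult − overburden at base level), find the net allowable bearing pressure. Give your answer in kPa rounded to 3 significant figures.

q_all(net) ≈ 560 kPa

Effective surcharge at the founding depth q = γ·D_f = 16 × 2.5 = 40 kPa.
With d_w = 1.99 m < B, γ̄ = 7.69 + (1.99/3.75) × (16 − 7.69) = 12.1 kN/m³.
q_ult = c·N_c·s_c + q·N_q + 0.5·γ·B·N_γ·s_γ
     = 10 × 32.7 × 1.3 + 40 × 20.6 + 0.5 × 12.1 × 3.75 × 26 × 0.8
     = 425.1 + 824 + 471.89 = 1721 kPa.
q_net = 1721 − 40 = 1681 kPa.
q_all(net) = 1681 / 3 = 560.33 kPa.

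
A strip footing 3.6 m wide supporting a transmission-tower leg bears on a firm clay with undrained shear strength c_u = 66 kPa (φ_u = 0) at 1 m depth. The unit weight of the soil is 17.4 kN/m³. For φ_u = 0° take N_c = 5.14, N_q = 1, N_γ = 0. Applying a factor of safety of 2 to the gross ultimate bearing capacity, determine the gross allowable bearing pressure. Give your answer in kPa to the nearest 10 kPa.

Effective surcharge at the founding depth q = γ·D_f = 17.4 × 1 = 17.4 kPa.
q_ult = c·N_c + q·N_q
     = 66 × 5.14 + 17.4 × 1
     = 339.24 + 17.4 = 356.64 kPa.
q_all = q_ult / FS = 356.64 / 2 = 178.32 kPa.

q_all ≈ 180 kPa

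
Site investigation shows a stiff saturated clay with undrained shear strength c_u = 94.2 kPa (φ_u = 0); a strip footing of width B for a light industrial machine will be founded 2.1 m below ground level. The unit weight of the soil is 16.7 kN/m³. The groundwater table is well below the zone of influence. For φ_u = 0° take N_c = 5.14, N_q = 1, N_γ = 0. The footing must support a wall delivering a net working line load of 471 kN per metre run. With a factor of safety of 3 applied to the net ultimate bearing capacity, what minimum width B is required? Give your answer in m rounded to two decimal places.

q = γ·D_f = 16.7 × 2.1 = 35.07 kPa.
c·N_c = 94.2 × 5.14 = 484.19 kPa
q·N_q = 35.07 × 1 = 35.07 kPa
q_ult = 484.19 + 35.07 = 519.26 kPa.
For φ = 0 the ½γBN_γ term vanishes, so q_ult is independent of B. q_net = 519.26 − 35.07 = 484.19 kPa; q_all(net) = 484.19/3 = 161.4 kPa.
Required width B = w / q_all(net) = 471 / 161.4 = 2.918 m.

B = 2.92 m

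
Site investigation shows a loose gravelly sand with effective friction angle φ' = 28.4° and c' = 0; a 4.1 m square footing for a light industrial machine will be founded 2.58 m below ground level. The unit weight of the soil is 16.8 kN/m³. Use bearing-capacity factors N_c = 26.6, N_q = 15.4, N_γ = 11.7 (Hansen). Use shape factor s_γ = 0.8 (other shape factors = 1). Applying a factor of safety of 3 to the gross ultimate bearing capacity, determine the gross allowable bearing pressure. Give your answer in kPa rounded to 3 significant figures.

q_all ≈ 330 kPa

Overburden at base level: q = 16.8 × 2.58 = 43.344 kPa.
Surcharge term q·N_q = 43.344 × 15.4 = 667.5 kPa; self-weight term 0.5·γ·B·N_γ·s_γ = 0.5 × 16.8 × 4.1 × 11.7 × 0.8 = 322.36 kPa.
q_ult = 667.5 + 322.36 = 989.86 kPa.
q_all = q_ult / FS = 989.86 / 3 = 329.95 kPa.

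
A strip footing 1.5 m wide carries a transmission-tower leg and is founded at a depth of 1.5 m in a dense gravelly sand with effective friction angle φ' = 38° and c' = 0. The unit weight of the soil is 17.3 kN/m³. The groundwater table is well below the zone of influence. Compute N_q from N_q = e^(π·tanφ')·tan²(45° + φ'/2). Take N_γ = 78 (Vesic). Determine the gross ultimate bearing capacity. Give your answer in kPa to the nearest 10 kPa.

q_ult ≈ 2280 kPa

tan38° = 0.7813, so N_q = e^(π×0.7813)·tan²(64°) = 11.64 × 4.204 = 48.93.
Overburden at base level: q = 17.3 × 1.5 = 25.95 kPa.
Surcharge term q·N_q = 25.95 × 48.933 = 1269.8 kPa; self-weight term 0.5·γ·B·N_γ = 0.5 × 17.3 × 1.5 × 78 = 1012.1 kPa.
q_ult = 1269.8 + 1012.1 = 2281.9 kPa.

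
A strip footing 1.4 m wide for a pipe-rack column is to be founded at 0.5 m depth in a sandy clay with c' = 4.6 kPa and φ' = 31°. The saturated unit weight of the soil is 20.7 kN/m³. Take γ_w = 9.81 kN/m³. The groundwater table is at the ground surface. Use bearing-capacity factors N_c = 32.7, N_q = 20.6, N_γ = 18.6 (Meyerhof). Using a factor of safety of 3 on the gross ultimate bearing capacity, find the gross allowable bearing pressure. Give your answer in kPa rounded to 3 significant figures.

q_all ≈ 135 kPa

Water table at ground surface, so effective unit weight γ' = 20.7 − 9.81 = 10.89 kN/m³ is used throughout; overburden q = 10.89 × 0.5 = 5.445 kPa; the same γ' applies in the ½γBN_γ term.
Cohesion term c·N_c = 4.6 × 32.7 = 150.42 kPa; surcharge term q·N_q = 5.445 × 20.6 = 112.17 kPa; self-weight term 0.5·γ·B·N_γ = 0.5 × 10.89 × 1.4 × 18.6 = 141.79 kPa.
q_ult = 150.42 + 112.17 + 141.79 = 404.37 kPa.
q_all = 404.37 / 3 = 134.79 kPa.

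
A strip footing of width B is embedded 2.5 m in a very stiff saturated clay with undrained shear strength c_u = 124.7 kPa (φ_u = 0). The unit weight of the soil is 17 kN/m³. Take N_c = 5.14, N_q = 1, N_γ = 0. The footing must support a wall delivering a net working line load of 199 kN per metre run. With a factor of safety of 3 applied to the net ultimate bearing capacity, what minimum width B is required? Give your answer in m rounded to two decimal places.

B = 0.93 m

Overburden at base level: q = 17 × 2.5 = 42.5 kPa.
Cohesion term c·N_c = 124.7 × 5.14 = 640.96 kPa; surcharge term q·N_q = 42.5 × 1 = 42.5 kPa.
q_ult = 640.96 + 42.5 = 683.46 kPa.
For φ = 0 the ½γBN_γ term vanishes, so q_ult is independent of B. q_net = 683.46 − 42.5 = 640.96 kPa; q_all(net) = 640.96/3 = 213.65 kPa.
Required width B = w / q_all(net) = 199 / 213.65 = 0.931 m.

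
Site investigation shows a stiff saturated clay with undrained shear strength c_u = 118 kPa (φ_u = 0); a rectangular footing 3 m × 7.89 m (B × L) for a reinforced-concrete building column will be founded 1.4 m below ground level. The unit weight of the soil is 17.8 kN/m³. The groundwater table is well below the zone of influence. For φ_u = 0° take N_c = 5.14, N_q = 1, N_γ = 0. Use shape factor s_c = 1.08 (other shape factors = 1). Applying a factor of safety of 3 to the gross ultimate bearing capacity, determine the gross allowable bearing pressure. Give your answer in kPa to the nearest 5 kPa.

q_all ≈ 225 kPa

Overburden at base level: q = 17.8 × 1.4 = 24.92 kPa.
Cohesion term c·N_c·s_c = 118 × 5.14 × 1.08 = 655.04 kPa; surcharge term q·N_q = 24.92 × 1 = 24.92 kPa.
q_ult = 655.04 + 24.92 = 679.96 kPa.
q_all = q_ult / FS = 679.96 / 3 = 226.65 kPa.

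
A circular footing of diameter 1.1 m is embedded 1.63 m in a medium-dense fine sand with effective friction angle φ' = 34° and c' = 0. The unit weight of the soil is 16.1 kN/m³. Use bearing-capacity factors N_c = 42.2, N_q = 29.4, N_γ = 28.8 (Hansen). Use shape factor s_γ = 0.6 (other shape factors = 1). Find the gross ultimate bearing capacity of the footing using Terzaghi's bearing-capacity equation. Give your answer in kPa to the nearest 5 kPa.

q_ult ≈ 925 kPa

Overburden at base level: q = 16.1 × 1.63 = 26.243 kPa.
Surcharge term q·N_q = 26.243 × 29.4 = 771.54 kPa; self-weight term 0.5·γ·B·N_γ·s_γ = 0.5 × 16.1 × 1.1 × 28.8 × 0.6 = 153.01 kPa.
q_ult = 771.54 + 153.01 = 924.56 kPa.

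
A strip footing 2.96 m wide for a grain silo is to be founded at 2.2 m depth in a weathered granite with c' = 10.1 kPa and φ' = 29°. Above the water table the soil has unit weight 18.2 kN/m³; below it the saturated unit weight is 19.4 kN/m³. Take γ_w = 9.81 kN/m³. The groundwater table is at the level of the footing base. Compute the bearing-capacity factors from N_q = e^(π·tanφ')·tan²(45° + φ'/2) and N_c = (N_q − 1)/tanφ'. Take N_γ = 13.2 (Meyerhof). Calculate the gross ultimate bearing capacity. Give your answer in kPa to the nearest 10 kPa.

q_ult ≈ 1130 kPa

tan29° = 0.5543, so N_q = e^(π×0.5543)·tan²(59.5°) = 5.705 × 2.882 = 16.44.
N_c = (16.44 − 1)/tan29° = 27.86.
Effective surcharge at the founding depth q = γ·D_f = 18.2 × 2.2 = 40.04 kPa.
The water table coincides with the base, so in the self-weight term γ → γ' = 9.59 kN/m³.
q_ult = c·N_c + q·N_q + 0.5·γ·B·N_γ
     = 10.1 × 27.86 + 40.04 × 16.443 + 0.5 × 9.59 × 2.96 × 13.2
     = 281.39 + 658.39 + 187.35 = 1127.1 kPa.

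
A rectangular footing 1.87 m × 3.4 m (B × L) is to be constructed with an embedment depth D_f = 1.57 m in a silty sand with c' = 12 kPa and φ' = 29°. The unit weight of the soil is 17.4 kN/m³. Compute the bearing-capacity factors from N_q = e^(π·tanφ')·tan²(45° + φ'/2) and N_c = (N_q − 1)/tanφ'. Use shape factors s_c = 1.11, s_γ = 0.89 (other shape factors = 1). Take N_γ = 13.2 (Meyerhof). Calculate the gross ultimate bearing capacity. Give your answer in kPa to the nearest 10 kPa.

tan29° = 0.5543, so N_q = e^(π×0.5543)·tan²(59.5°) = 5.705 × 2.882 = 16.44.
N_c = (16.44 − 1)/tan29° = 27.86.
Overburden at base level: q = 17.4 × 1.57 = 27.318 kPa.
Cohesion term c·N_c·s_c = 12 × 27.86 × 1.11 = 371.1 kPa; surcharge term q·N_q = 27.318 × 16.443 = 449.2 kPa; self-weight term 0.5·γ·B·N_γ·s_γ = 0.5 × 17.4 × 1.87 × 13.2 × 0.89 = 191.13 kPa.
q_ult = 371.1 + 449.2 + 191.13 = 1011.4 kPa.

q_ult ≈ 1010 kPa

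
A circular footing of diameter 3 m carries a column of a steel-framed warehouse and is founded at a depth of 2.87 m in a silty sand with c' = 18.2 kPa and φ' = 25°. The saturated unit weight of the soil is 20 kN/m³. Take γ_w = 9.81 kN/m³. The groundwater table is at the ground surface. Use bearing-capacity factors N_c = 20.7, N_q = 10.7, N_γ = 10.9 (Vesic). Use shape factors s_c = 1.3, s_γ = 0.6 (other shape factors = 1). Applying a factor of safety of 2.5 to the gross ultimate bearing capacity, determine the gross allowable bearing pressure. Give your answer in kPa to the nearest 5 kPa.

q_all ≈ 360 kPa

With the water table at the surface the whole profile is submerged: γ' = 20 − 9.81 = 10.19 kN/m³, so q = γ'·D_f = 29.245 kPa; the same γ' applies in the ½γBN_γ term.
q_ult = c·N_c·s_c + q·N_q + 0.5·γ·B·N_γ·s_γ
     = 18.2 × 20.7 × 1.3 + 29.245 × 10.7 + 0.5 × 10.19 × 3 × 10.9 × 0.6
     = 489.76 + 312.92 + 99.964 = 902.65 kPa.
q_all = q_ult / FS = 902.65 / 2.5 = 361.06 kPa.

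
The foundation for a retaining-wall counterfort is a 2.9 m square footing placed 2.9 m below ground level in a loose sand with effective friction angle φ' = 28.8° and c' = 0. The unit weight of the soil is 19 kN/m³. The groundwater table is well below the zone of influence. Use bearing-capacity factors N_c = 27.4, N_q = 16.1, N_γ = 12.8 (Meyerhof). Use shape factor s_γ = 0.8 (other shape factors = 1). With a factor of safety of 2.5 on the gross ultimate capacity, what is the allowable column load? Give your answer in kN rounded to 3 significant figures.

P_all ≈ 3930 kN

Overburden at base level: q = 19 × 2.9 = 55.1 kPa.
Surcharge term q·N_q = 55.1 × 16.1 = 887.11 kPa; self-weight term 0.5·γ·B·N_γ·s_γ = 0.5 × 19 × 2.9 × 12.8 × 0.8 = 282.11 kPa.
q_ult = 887.11 + 282.11 = 1169.2 kPa.
Gross allowable pressure q_all = 1169.2 / 2.5 = 467.69 kPa.
Footing area = 8.41 m², so allowable column load = 467.69 × 8.41 = 3933.3 kN.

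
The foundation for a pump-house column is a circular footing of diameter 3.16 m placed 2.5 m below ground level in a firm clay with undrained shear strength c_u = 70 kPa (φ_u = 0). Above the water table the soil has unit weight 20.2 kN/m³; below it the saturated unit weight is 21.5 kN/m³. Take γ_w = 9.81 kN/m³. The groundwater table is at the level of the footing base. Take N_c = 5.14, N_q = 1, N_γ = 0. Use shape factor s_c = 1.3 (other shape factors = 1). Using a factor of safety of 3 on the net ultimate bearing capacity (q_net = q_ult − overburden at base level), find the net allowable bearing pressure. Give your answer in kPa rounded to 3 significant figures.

q_all(net) ≈ 156 kPa

Overburden at base level: q = 20.2 × 2.5 = 50.5 kPa.
Cohesion term c·N_c·s_c = 70 × 5.14 × 1.3 = 467.74 kPa; surcharge term q·N_q = 50.5 × 1 = 50.5 kPa.
q_ult = 467.74 + 50.5 = 518.24 kPa.
q_net = 518.24 − 50.5 = 467.74 kPa.
q_all(net) = 467.74 / 3 = 155.91 kPa.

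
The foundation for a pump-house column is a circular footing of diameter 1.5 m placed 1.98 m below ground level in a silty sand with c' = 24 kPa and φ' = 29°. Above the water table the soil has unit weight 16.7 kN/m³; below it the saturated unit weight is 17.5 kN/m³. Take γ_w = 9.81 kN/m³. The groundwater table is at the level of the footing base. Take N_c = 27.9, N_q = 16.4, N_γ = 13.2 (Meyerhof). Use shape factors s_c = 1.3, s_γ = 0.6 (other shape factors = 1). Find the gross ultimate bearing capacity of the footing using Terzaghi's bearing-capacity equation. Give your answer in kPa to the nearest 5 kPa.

q_ult ≈ 1460 kPa

Effective surcharge at the founding depth q = γ·D_f = 16.7 × 1.98 = 33.066 kPa.
The water table coincides with the base, so in the self-weight term γ → γ' = 7.69 kN/m³.
q_ult = c·N_c·s_c + q·N_q + 0.5·γ·B·N_γ·s_γ
     = 24 × 27.9 × 1.3 + 33.066 × 16.4 + 0.5 × 7.69 × 1.5 × 13.2 × 0.6
     = 870.48 + 542.28 + 45.679 = 1458.4 kPa.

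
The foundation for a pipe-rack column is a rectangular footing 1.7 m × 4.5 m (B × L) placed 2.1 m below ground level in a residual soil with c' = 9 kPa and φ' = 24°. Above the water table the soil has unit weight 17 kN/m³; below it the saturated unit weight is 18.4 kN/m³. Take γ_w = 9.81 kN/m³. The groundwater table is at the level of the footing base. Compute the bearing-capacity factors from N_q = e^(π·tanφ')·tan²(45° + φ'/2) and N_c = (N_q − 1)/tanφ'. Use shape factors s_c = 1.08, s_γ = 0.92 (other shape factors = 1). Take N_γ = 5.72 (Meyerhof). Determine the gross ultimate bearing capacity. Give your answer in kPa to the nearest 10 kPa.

tan24° = 0.4452, so N_q = e^(π×0.4452)·tan²(57°) = 4.05 × 2.371 = 9.6.
N_c = (9.6 − 1)/tan24° = 19.32.
q = γ·D_f = 17 × 2.1 = 35.7 kPa.
For the ½γBN_γ term take γ' = 18.4 − 9.81 = 8.59 kN/m³ (soil below base is submerged).
c·N_c·s_c = 9 × 19.324 × 1.08 = 187.82 kPa
q·N_q = 35.7 × 9.6034 = 342.84 kPa
0.5·γ·B·N_γ·s_γ = 0.5 × 8.59 × 1.7 × 5.72 × 0.92 = 38.423 kPa
q_ult = 187.82 + 342.84 + 38.423 = 569.09 kPa.

q_ult ≈ 570 kPa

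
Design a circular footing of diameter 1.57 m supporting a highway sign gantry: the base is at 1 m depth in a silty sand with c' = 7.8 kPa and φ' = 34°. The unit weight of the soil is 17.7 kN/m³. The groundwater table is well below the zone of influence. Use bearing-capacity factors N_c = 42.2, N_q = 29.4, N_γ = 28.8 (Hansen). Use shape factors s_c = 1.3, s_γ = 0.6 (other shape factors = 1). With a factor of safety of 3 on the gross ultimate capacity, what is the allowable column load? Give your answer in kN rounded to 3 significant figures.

q = γ·D_f = 17.7 × 1 = 17.7 kPa.
c·N_c·s_c = 7.8 × 42.2 × 1.3 = 427.91 kPa
q·N_q = 17.7 × 29.4 = 520.38 kPa
0.5·γ·B·N_γ·s_γ = 0.5 × 17.7 × 1.57 × 28.8 × 0.6 = 240.1 kPa
q_ult = 427.91 + 520.38 + 240.1 = 1188.4 kPa.
Gross allowable pressure q_all = 1188.4 / 3 = 396.13 kPa.
Footing area = 1.9359 m², so allowable column load = 396.13 × 1.9359 = 766.86 kN.

P_all ≈ 767 kN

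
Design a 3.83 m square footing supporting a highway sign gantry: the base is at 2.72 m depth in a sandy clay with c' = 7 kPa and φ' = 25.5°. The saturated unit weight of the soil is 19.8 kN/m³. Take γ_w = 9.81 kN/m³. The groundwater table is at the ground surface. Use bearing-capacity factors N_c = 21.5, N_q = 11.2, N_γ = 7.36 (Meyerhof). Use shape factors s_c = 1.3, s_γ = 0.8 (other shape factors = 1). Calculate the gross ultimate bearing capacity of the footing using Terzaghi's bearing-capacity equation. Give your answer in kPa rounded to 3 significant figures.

q_ult ≈ 613 kPa

With the water table at the surface the whole profile is submerged: γ' = 19.8 − 9.81 = 9.99 kN/m³, so q = γ'·D_f = 27.173 kPa; the same γ' applies in the ½γBN_γ term.
q_ult = c·N_c·s_c + q·N_q + 0.5·γ·B·N_γ·s_γ
     = 7 × 21.5 × 1.3 + 27.173 × 11.2 + 0.5 × 9.99 × 3.83 × 7.36 × 0.8
     = 195.65 + 304.34 + 112.64 = 612.63 kPa.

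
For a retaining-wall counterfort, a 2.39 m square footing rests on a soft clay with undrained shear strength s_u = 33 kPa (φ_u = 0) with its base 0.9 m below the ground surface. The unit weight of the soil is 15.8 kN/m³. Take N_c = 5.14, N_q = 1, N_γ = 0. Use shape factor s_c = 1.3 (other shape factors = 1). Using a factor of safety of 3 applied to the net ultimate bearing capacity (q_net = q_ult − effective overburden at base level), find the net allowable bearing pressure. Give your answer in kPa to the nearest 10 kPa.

q_all(net) ≈ 70 kPa

q = γ·D_f = 15.8 × 0.9 = 14.22 kPa.
c·N_c·s_c = 33 × 5.14 × 1.3 = 220.51 kPa
q·N_q = 14.22 × 1 = 14.22 kPa
q_ult = 220.51 + 14.22 = 234.73 kPa.
Net ultimate: q_net = 234.73 − 14.22 = 220.51 kPa.
q_all(net) = 220.51 / 3 = 73.502 kPa.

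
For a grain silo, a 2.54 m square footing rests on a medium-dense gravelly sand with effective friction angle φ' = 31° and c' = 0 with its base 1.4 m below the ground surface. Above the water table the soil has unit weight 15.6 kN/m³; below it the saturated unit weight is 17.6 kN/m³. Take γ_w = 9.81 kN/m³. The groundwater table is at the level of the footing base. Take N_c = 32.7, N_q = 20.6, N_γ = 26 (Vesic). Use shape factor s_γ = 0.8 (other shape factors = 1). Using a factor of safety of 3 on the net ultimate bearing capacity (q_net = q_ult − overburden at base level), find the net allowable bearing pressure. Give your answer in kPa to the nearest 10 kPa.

q = γ·D_f = 15.6 × 1.4 = 21.84 kPa.
For the ½γBN_γ term take γ' = 17.6 − 9.81 = 7.79 kN/m³ (soil below base is submerged).
q·N_q = 21.84 × 20.6 = 449.9 kPa
0.5·γ·B·N_γ·s_γ = 0.5 × 7.79 × 2.54 × 26 × 0.8 = 205.78 kPa
q_ult = 449.9 + 205.78 = 655.68 kPa.
q_net = 655.68 − 21.84 = 633.84 kPa.
q_all(net) = 633.84 / 3 = 211.28 kPa.

q_all(net) ≈ 210 kPa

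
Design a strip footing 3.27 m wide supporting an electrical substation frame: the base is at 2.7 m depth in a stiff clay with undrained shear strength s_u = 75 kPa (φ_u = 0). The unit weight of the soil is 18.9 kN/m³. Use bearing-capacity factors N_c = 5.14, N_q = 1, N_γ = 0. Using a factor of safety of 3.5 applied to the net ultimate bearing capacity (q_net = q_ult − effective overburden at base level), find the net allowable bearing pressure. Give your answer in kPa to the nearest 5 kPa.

Overburden at base level: q = 18.9 × 2.7 = 51.03 kPa.
Cohesion term c·N_c = 75 × 5.14 = 385.5 kPa; surcharge term q·N_q = 51.03 × 1 = 51.03 kPa.
q_ult = 385.5 + 51.03 = 436.53 kPa.
Net ultimate: q_net = 436.53 − 51.03 = 385.5 kPa.
q_all(net) = 385.5 / 3.5 = 110.14 kPa.

q_all(net) ≈ 110 kPa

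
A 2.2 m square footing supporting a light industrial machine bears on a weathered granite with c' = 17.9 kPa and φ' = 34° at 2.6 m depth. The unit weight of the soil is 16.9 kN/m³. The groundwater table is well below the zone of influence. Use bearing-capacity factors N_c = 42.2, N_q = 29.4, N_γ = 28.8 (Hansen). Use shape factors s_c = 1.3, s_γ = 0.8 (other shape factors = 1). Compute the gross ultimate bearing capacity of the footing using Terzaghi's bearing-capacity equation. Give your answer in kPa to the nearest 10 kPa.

Effective surcharge at the founding depth q = γ·D_f = 16.9 × 2.6 = 43.94 kPa.
q_ult = c·N_c·s_c + q·N_q + 0.5·γ·B·N_γ·s_γ
     = 17.9 × 42.2 × 1.3 + 43.94 × 29.4 + 0.5 × 16.9 × 2.2 × 28.8 × 0.8
     = 981.99 + 1291.8 + 428.31 = 2702.1 kPa.

q_ult ≈ 2700 kPa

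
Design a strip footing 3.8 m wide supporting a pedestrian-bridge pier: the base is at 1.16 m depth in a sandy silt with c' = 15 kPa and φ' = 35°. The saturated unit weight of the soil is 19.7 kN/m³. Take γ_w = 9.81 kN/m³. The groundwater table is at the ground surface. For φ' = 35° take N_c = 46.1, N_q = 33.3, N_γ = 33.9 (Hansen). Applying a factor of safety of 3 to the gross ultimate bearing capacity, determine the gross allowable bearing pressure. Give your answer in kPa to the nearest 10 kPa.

γ' = 19.7 − 9.81 = 9.89 kN/m³ (submerged throughout). q = 9.89 × 1.16 = 11.472 kPa; the same γ' applies in the ½γBN_γ term.
c·N_c = 15 × 46.1 = 691.5 kPa
q·N_q = 11.472 × 33.3 = 382.03 kPa
0.5·γ·B·N_γ = 0.5 × 9.89 × 3.8 × 33.9 = 637.01 kPa
q_ult = 691.5 + 382.03 + 637.01 = 1710.5 kPa.
q_all = q_ult / FS = 1710.5 / 3 = 570.18 kPa.

q_all ≈ 570 kPa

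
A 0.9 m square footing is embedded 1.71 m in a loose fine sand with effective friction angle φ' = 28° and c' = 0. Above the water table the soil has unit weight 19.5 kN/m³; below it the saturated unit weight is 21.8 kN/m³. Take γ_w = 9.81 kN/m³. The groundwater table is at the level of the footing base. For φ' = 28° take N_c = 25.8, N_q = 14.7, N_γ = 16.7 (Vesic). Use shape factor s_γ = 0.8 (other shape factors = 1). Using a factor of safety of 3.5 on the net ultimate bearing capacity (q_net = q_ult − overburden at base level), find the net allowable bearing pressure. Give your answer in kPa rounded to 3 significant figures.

Effective surcharge at the founding depth q = γ·D_f = 19.5 × 1.71 = 33.345 kPa.
The water table coincides with the base, so in the self-weight term γ → γ' = 11.99 kN/m³.
q_ult = q·N_q + 0.5·γ·B·N_γ·s_γ
     = 33.345 × 14.7 + 0.5 × 11.99 × 0.9 × 16.7 × 0.8
     = 490.17 + 72.084 = 562.26 kPa.
q_net = 562.26 − 33.345 = 528.91 kPa.
q_all(net) = 528.91 / 3.5 = 151.12 kPa.

q_all(net) ≈ 151 kPa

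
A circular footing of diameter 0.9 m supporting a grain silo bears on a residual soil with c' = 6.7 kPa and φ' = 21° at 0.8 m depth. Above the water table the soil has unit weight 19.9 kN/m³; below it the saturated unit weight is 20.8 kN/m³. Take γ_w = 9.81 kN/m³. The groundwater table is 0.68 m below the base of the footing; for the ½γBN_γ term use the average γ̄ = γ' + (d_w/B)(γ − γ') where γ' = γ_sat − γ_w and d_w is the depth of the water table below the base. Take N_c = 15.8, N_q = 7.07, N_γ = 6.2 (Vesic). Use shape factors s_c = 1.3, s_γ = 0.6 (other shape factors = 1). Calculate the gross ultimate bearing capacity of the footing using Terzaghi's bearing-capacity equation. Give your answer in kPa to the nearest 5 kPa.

Overburden at base level: q = 19.9 × 0.8 = 15.92 kPa.
The water table is 0.68 m below the base (< B = 0.9 m), so the ½γBN_γ term uses γ̄ = γ' + (d_w/B)(γ − γ') = 10.99 + (0.68/0.9)(19.9 − 10.99) = 17.722 kN/m³.
Cohesion term c·N_c·s_c = 6.7 × 15.8 × 1.3 = 137.62 kPa; surcharge term q·N_q = 15.92 × 7.07 = 112.55 kPa; self-weight term 0.5·γ·B·N_γ·s_γ = 0.5 × 17.722 × 0.9 × 6.2 × 0.6 = 29.667 kPa.
q_ult = 137.62 + 112.55 + 29.667 = 279.84 kPa.

q_ult ≈ 280 kPa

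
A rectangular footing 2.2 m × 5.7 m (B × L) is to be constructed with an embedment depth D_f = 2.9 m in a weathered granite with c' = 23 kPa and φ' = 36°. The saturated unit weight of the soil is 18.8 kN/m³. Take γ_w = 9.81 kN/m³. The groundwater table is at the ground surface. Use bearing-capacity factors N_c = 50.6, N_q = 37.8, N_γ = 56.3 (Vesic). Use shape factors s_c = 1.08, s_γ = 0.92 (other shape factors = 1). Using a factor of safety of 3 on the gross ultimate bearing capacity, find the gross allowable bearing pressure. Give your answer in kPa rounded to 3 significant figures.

With the water table at the surface the whole profile is submerged: γ' = 18.8 − 9.81 = 8.99 kN/m³, so q = γ'·D_f = 26.071 kPa; the same γ' applies in the ½γBN_γ term.
q_ult = c·N_c·s_c + q·N_q + 0.5·γ·B·N_γ·s_γ
     = 23 × 50.6 × 1.08 + 26.071 × 37.8 + 0.5 × 8.99 × 2.2 × 56.3 × 0.92
     = 1256.9 + 985.48 + 512.21 = 2754.6 kPa.
q_all = 2754.6 / 3 = 918.2 kPa.

q_all ≈ 918 kPa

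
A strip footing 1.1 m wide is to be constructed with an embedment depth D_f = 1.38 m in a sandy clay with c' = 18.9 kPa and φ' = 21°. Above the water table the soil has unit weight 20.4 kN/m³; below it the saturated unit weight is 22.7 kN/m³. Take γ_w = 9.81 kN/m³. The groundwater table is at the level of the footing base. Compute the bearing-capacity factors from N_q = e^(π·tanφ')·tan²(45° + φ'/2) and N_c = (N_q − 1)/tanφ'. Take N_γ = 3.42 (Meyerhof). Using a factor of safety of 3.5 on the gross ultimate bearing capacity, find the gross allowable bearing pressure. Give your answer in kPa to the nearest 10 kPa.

q_all ≈ 150 kPa

N_q = e^(π·tan21°)·tan²(55.5°) = 7.07; N_c = (N_q − 1)/tanφ' = 15.81.
q = γ·D_f = 20.4 × 1.38 = 28.152 kPa.
For the ½γBN_γ term take γ' = 22.7 − 9.81 = 12.89 kN/m³ (soil below base is submerged).
c·N_c = 18.9 × 15.815 = 298.9 kPa
q·N_q = 28.152 × 7.0708 = 199.06 kPa
0.5·γ·B·N_γ = 0.5 × 12.89 × 1.1 × 3.42 = 24.246 kPa
q_ult = 298.9 + 199.06 + 24.246 = 522.2 kPa.
q_all = 522.2 / 3.5 = 149.2 kPa.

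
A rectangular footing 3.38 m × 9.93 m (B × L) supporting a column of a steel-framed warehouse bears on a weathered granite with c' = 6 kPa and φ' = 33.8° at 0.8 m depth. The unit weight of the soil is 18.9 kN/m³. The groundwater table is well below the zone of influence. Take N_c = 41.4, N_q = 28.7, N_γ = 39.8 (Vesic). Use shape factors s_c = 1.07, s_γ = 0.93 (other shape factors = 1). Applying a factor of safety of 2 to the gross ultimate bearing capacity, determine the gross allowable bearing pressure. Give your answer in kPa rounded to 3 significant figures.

Effective surcharge at the founding depth q = γ·D_f = 18.9 × 0.8 = 15.12 kPa.
q_ult = c·N_c·s_c + q·N_q + 0.5·γ·B·N_γ·s_γ
     = 6 × 41.4 × 1.07 + 15.12 × 28.7 + 0.5 × 18.9 × 3.38 × 39.8 × 0.93
     = 265.79 + 433.94 + 1182.3 = 1882 kPa.
q_all = q_ult / FS = 1882 / 2 = 941 kPa.

q_all ≈ 941 kPa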